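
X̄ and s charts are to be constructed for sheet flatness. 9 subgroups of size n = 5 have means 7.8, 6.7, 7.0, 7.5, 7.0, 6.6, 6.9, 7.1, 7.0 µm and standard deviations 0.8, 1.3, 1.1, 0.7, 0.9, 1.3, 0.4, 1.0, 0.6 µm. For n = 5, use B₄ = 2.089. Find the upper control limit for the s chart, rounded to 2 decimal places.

s̄ = (0.8 + 1.3 + 1.1 + 0.7 + 0.9 + 1.3 + 0.4 + 1.0 + 0.6) / 9 = 0.9000
UCL_s = B₄·s̄ = 2.089 × 0.9000 = 1.8801

1.88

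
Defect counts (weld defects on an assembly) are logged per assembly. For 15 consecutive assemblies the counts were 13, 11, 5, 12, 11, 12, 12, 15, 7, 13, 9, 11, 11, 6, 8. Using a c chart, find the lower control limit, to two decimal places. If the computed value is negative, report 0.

0.73

c̄ = (13 + 11 + 5 + 12 + 11 + 12 + 12 + 15 + 7 + 13 + 9 + 11 + 11 + 6 + 8) / 15 = 156 / 15 = 10.4000
LCL = c̄ − 3√c̄ = 10.4000 − 3 × 3.2249 = 0.7253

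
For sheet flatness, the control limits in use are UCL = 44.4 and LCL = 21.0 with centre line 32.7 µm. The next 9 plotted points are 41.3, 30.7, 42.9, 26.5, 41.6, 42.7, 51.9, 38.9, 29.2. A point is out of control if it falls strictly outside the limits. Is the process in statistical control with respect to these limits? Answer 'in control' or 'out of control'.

Compare each point to [21.0, 44.4]: sample 7 = 51.9 > UCL.

out of control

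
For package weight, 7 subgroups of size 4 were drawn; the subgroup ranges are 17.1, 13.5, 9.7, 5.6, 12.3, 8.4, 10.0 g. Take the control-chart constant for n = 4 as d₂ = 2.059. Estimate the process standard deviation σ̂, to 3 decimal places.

5.315

R̄ = (17.1 + 13.5 + 9.7 + 5.6 + 12.3 + 8.4 + 10.0) / 7 = 10.9429
σ̂ = R̄ / d₂ = 10.9429 / 2.059 = 5.3146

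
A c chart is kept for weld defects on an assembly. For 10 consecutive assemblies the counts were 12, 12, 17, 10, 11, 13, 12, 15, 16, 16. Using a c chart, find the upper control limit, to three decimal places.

24.382

c̄ = (12 + 12 + 17 + 10 + 11 + 13 + 12 + 15 + 16 + 16) / 10 = 134 / 10 = 13.4000
UCL = c̄ + 3√c̄ = 13.4000 + 3 × √13.4000 = 13.4000 + 3 × 3.6606 = 24.3818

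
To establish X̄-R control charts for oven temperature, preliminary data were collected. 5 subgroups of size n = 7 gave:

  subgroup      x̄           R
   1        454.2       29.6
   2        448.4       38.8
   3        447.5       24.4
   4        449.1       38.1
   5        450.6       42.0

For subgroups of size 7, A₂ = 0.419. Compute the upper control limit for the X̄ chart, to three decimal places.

464.449

X̄̄ = (454.2 + 448.4 + 447.5 + 449.1 + 450.6) / 5 = 2249.8000 / 5 = 449.9600
R̄ = (29.6 + 38.8 + 24.4 + 38.1 + 42.0) / 5 = 172.9000 / 5 = 34.5800
UCL = X̄̄ + A₂·R̄ = 449.9600 + 0.419 × 34.5800 = 464.4490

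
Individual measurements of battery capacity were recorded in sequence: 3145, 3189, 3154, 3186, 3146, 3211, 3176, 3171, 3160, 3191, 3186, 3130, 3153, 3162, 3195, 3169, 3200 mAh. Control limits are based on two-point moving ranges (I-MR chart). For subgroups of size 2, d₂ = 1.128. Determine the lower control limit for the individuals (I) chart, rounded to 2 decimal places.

X̄ = (3145 + 3189 + 3154 + 3186 + 3146 + 3211 + 3176 + 3171 + 3160 + 3191 + 3186 + 3130 + 3153 + 3162 + 3195 + 3169 + 3200) / 17 = 3172.0000
Moving ranges: 44, 35, 32, 40, 65, 35, 5, 11, 31, 5, 56, 23, 9, 33, 26, 31; M̄R̄ = 481.0000 / 16 = 30.0625
LCL = X̄ − 3·M̄R̄/d₂ = 3172.0000 − 3 × 30.0625 / 1.128 = 3092.0465

3092.05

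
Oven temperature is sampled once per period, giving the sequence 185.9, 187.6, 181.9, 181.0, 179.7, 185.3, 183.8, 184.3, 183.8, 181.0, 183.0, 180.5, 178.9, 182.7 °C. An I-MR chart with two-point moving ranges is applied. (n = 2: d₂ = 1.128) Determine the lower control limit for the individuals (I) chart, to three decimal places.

X̄ = (185.9 + 187.6 + 181.9 + 181.0 + 179.7 + 185.3 + 183.8 + 184.3 + 183.8 + 181.0 + 183.0 + 180.5 + 178.9 + 182.7) / 14 = 182.8143
Moving ranges: 1.7, 5.7, 0.9, 1.3, 5.6, 1.5, 0.5, 0.5, 2.8, 2.0, 2.5, 1.6, 3.8; M̄R̄ = 30.4000 / 13 = 2.3385
LCL = X̄ − 3·M̄R̄/d₂ = 182.8143 − 3 × 2.3385 / 1.128 = 176.5950

176.595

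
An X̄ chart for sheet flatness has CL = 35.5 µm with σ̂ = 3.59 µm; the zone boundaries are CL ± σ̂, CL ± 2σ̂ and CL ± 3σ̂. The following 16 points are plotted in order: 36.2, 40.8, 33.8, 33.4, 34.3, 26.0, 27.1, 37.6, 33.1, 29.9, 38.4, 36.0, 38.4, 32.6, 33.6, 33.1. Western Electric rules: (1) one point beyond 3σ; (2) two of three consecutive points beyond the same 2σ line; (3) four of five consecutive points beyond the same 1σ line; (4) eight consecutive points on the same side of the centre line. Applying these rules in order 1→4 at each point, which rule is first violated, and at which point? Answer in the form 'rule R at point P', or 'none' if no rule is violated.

rule 2 at point 7

Zone of each point (C = within 1σ̂, B = 1σ̂–2σ̂, A = 2σ̂–3σ̂, * = beyond 3σ̂; sign = side of CL): 1:+C, 2:+B, 3:-C, 4:-C, 5:-C, 6:-A, 7:-A, 8:+C, 9:-C, 10:-B, 11:+C, 12:+C, 13:+C, 14:-C, 15:-C, 16:-C
Rule 2 (two of three consecutive points beyond the same 2σ limit) is satisfied at point 7.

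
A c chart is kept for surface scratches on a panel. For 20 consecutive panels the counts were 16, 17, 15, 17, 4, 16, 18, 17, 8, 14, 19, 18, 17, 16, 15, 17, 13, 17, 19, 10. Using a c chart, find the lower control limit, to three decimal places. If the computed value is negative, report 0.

c̄ = (16 + 17 + 15 + 17 + 4 + 16 + 18 + 17 + 8 + 14 + 19 + 18 + 17 + 16 + 15 + 17 + 13 + 17 + 19 + 10) / 20 = 303 / 20 = 15.1500
LCL = c̄ − 3√c̄ = 15.1500 − 3 × 3.8923 = 3.4731

3.473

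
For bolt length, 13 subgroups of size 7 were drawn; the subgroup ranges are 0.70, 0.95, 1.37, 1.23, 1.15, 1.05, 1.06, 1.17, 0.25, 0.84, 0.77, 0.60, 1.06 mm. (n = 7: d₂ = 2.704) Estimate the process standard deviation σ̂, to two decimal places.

R̄ = (0.70 + 0.95 + 1.37 + 1.23 + 1.15 + 1.05 + 1.06 + 1.17 + 0.25 + 0.84 + 0.77 + 0.60 + 1.06) / 13 = 0.9385
σ̂ = R̄ / d₂ = 0.9385 / 2.704 = 0.3471

0.35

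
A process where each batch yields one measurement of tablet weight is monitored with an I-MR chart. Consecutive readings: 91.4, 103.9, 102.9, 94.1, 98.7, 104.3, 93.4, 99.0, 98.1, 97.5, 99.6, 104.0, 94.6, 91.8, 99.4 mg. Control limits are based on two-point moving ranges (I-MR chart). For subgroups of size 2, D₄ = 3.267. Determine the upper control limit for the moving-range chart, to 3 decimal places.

Moving ranges: 12.5, 1.0, 8.8, 4.6, 5.6, 10.9, 5.6, 0.9, 0.6, 2.1, 4.4, 9.4, 2.8, 7.6; M̄R̄ = 76.8000 / 14 = 5.4857
UCL_MR = D₄·M̄R̄ = 3.267 × 5.4857 = 17.9218

17.922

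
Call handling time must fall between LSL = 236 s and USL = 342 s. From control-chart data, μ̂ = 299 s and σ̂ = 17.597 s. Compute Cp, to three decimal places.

1.004

Cp = (USL − LSL) / (6σ̂) = (342 − 236) / (6 × 17.597) = 106.0000 / 105.5820 = 1.0040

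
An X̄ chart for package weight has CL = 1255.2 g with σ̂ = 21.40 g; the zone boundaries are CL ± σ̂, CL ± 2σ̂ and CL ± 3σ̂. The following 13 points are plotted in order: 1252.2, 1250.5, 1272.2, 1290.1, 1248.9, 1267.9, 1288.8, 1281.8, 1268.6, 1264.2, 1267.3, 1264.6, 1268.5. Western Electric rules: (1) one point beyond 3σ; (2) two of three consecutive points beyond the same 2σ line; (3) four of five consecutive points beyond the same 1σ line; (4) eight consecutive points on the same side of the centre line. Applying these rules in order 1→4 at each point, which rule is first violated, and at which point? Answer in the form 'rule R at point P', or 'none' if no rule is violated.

Zone of each point (C = within 1σ̂, B = 1σ̂–2σ̂, A = 2σ̂–3σ̂, * = beyond 3σ̂; sign = side of CL): 1:-C, 2:-C, 3:+C, 4:+B, 5:-C, 6:+C, 7:+B, 8:+B, 9:+C, 10:+C, 11:+C, 12:+C, 13:+C
Rule 4 (eight consecutive points on the same side of the centre line) is satisfied at point 13.

rule 4 at point 13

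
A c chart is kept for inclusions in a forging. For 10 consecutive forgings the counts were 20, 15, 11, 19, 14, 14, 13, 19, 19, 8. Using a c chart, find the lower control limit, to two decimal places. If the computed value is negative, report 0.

c̄ = (20 + 15 + 11 + 19 + 14 + 14 + 13 + 19 + 19 + 8) / 10 = 152 / 10 = 15.2000
LCL = c̄ − 3√c̄ = 15.2000 − 3 × 3.8987 = 3.5038

3.50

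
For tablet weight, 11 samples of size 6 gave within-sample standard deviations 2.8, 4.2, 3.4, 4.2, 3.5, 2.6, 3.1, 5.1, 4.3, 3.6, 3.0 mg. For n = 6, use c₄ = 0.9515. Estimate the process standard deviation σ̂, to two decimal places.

s̄ = (2.8 + 4.2 + 3.4 + 4.2 + 3.5 + 2.6 + 3.1 + 5.1 + 4.3 + 3.6 + 3.0) / 11 = 3.6182
σ̂ = s̄ / c₄ = 3.6182 / 0.9515 = 3.8026

3.80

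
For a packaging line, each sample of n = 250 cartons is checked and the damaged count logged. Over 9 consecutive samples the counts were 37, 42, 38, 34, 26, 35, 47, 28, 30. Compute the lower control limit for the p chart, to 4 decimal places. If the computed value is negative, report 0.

0.0749

p̄ = Σdᵢ / (k·n) = 317 / (9 × 250) = 0.14089
LCL = p̄ − 3·√(p̄(1−p̄)/n) = 0.14089 − 3 × 0.02200 = 0.07488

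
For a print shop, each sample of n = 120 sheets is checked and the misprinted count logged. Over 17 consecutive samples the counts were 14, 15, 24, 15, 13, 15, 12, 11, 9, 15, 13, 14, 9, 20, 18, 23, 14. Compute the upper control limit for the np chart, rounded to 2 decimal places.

25.79

p̄ = Σdᵢ / (k·n) = 254 / (17 × 120) = 0.12451
UCL = np̄ + 3·√(np̄(1−p̄)) = 14.9412 + 3 × √(14.9412×0.87549) = 14.9412 + 3 × 3.6167 = 25.7914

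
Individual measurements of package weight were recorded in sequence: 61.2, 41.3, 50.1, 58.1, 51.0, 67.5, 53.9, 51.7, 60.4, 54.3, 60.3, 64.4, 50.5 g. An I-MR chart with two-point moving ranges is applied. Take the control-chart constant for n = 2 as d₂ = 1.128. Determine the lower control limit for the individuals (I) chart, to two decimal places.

X̄ = (61.2 + 41.3 + 50.1 + 58.1 + 51.0 + 67.5 + 53.9 + 51.7 + 60.4 + 54.3 + 60.3 + 64.4 + 50.5) / 13 = 55.7462
Moving ranges: 19.9, 8.8, 8.0, 7.1, 16.5, 13.6, 2.2, 8.7, 6.1, 6.0, 4.1, 13.9; M̄R̄ = 114.9000 / 12 = 9.5750
LCL = X̄ − 3·M̄R̄/d₂ = 55.7462 − 3 × 9.5750 / 1.128 = 30.2807

30.28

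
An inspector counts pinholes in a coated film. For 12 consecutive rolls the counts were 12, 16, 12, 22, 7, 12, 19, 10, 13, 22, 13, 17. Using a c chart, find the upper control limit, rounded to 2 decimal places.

c̄ = (12 + 16 + 12 + 22 + 7 + 12 + 19 + 10 + 13 + 22 + 13 + 17) / 12 = 175 / 12 = 14.5833
UCL = c̄ + 3√c̄ = 14.5833 + 3 × √14.5833 = 14.5833 + 3 × 3.8188 = 26.0398

26.04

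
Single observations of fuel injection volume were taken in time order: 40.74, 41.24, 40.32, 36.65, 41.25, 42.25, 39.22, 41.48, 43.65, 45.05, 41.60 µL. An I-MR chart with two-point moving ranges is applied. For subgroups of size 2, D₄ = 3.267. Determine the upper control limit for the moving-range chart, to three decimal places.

7.514

Moving ranges: 0.50, 0.92, 3.67, 4.60, 1.00, 3.03, 2.26, 2.17, 1.40, 3.45; M̄R̄ = 23.0000 / 10 = 2.3000
UCL_MR = D₄·M̄R̄ = 3.267 × 2.3000 = 7.5141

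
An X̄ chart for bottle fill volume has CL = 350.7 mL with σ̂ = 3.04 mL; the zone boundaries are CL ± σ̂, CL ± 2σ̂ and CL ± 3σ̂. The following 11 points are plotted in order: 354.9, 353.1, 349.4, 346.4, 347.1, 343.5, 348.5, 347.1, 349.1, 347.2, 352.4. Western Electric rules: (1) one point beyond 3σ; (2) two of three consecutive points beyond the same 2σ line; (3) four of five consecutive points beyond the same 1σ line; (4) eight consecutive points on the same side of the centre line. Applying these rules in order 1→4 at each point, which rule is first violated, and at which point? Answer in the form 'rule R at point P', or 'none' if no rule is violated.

Zone of each point (C = within 1σ̂, B = 1σ̂–2σ̂, A = 2σ̂–3σ̂, * = beyond 3σ̂; sign = side of CL): 1:+B, 2:+C, 3:-C, 4:-B, 5:-B, 6:-A, 7:-C, 8:-B, 9:-C, 10:-B, 11:+C
Rule 3 (four of five consecutive points beyond the same 1σ limit) is satisfied at point 8.

rule 3 at point 8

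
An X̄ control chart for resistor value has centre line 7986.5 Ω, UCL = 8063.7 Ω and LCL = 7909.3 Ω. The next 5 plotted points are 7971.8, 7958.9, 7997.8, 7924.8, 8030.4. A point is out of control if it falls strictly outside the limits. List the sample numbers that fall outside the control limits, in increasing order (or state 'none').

All 5 points lie within [7909.3, 8063.7].

none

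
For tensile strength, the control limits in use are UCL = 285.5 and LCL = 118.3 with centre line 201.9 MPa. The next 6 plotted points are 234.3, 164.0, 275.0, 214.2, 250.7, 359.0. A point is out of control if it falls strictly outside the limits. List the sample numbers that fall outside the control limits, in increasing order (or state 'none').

Compare each point to [118.3, 285.5]: sample 6 = 359.0 > UCL.

6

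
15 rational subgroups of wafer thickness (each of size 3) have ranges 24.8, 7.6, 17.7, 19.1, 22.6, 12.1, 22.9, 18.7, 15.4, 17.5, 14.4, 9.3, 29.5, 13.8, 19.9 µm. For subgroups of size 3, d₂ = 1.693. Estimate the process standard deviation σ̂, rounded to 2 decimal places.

R̄ = (24.8 + 7.6 + 17.7 + 19.1 + 22.6 + 12.1 + 22.9 + 18.7 + 15.4 + 17.5 + 14.4 + 9.3 + 29.5 + 13.8 + 19.9) / 15 = 17.6867
σ̂ = R̄ / d₂ = 17.6867 / 1.693 = 10.4469

10.45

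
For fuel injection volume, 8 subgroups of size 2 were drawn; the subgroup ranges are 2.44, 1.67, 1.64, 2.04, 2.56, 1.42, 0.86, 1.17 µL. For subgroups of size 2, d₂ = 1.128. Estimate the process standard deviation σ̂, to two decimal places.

1.53

R̄ = (2.44 + 1.67 + 1.64 + 2.04 + 2.56 + 1.42 + 0.86 + 1.17) / 8 = 1.7250
σ̂ = R̄ / d₂ = 1.7250 / 1.128 = 1.5293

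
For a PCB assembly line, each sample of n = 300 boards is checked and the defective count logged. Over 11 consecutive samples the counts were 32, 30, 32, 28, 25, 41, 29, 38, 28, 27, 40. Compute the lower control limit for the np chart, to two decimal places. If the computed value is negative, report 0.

p̄ = Σdᵢ / (k·n) = 350 / (11 × 300) = 0.10606
LCL = np̄ − 3·√(np̄(1−p̄)) = 31.8182 − 3 × 5.3332 = 15.8184

15.82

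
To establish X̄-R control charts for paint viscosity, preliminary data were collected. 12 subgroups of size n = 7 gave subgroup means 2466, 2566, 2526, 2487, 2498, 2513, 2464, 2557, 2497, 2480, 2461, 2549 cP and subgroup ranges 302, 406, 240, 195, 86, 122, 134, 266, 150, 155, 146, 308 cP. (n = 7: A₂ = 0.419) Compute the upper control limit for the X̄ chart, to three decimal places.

2592.974

X̄̄ = (2466 + 2566 + 2526 + 2487 + 2498 + 2513 + 2464 + 2557 + 2497 + 2480 + 2461 + 2549) / 12 = 30064.0000 / 12 = 2505.3333
R̄ = (302 + 406 + 240 + 195 + 86 + 122 + 134 + 266 + 150 + 155 + 146 + 308) / 12 = 2510.0000 / 12 = 209.1667
UCL = X̄̄ + A₂·R̄ = 2505.3333 + 0.419 × 209.1667 = 2592.9742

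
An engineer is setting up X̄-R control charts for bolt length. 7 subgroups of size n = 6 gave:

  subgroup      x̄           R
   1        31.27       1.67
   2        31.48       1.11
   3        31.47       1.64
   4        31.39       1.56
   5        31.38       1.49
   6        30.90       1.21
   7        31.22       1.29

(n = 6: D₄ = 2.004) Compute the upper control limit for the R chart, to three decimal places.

R̄ = (1.67 + 1.11 + 1.64 + 1.56 + 1.49 + 1.21 + 1.29) / 7 = 9.9700 / 7 = 1.4243
UCL_R = D₄·R̄ = 2.004 × 1.4243 = 2.8543

2.854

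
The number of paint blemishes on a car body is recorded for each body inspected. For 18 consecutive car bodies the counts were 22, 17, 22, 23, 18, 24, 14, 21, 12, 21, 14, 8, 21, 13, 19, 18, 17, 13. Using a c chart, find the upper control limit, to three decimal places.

30.201

c̄ = (22 + 17 + 22 + 23 + 18 + 24 + 14 + 21 + 12 + 21 + 14 + 8 + 21 + 13 + 19 + 18 + 17 + 13) / 18 = 317 / 18 = 17.6111
UCL = c̄ + 3√c̄ = 17.6111 + 3 × √17.6111 = 17.6111 + 3 × 4.1966 = 30.2008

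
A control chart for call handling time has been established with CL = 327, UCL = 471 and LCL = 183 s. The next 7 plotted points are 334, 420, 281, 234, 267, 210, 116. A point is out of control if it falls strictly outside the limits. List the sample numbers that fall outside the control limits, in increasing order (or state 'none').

Compare each point to [183, 471]: sample 7 = 116 < LCL.

7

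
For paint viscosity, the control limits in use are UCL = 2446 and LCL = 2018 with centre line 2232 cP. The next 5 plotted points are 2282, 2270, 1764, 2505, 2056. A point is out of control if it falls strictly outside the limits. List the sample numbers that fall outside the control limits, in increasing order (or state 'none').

3, 4

Compare each point to [2018, 2446]: sample 3 = 1764 < LCL; sample 4 = 2505 > UCL.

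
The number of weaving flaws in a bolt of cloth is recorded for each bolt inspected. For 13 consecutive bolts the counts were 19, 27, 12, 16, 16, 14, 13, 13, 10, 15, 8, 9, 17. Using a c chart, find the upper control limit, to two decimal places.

c̄ = (19 + 27 + 12 + 16 + 16 + 14 + 13 + 13 + 10 + 15 + 8 + 9 + 17) / 13 = 189 / 13 = 14.5385
UCL = c̄ + 3√c̄ = 14.5385 + 3 × √14.5385 = 14.5385 + 3 × 3.8129 = 25.9773

25.98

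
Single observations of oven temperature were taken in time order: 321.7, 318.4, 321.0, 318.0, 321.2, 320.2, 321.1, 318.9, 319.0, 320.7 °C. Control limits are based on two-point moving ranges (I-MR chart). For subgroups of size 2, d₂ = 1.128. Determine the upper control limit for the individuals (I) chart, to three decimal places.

X̄ = (321.7 + 318.4 + 321.0 + 318.0 + 321.2 + 320.2 + 321.1 + 318.9 + 319.0 + 320.7) / 10 = 320.0200
Moving ranges: 3.3, 2.6, 3.0, 3.2, 1.0, 0.9, 2.2, 0.1, 1.7; M̄R̄ = 18.0000 / 9 = 2.0000
UCL = X̄ + 3·M̄R̄/d₂ = 320.0200 + 3 × 2.0000 / 1.128 = 325.3391

325.339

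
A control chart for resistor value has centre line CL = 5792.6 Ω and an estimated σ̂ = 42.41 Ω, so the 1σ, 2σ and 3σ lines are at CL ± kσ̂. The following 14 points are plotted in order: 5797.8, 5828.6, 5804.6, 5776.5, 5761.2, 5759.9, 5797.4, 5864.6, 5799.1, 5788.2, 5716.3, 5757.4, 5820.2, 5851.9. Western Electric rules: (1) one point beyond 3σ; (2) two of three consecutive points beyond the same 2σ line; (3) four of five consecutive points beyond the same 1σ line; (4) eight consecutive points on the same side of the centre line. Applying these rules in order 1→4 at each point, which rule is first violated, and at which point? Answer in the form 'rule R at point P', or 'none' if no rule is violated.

Zone of each point (C = within 1σ̂, B = 1σ̂–2σ̂, A = 2σ̂–3σ̂, * = beyond 3σ̂; sign = side of CL): 1:+C, 2:+C, 3:+C, 4:-C, 5:-C, 6:-C, 7:+C, 8:+B, 9:+C, 10:-C, 11:-B, 12:-C, 13:+C, 14:+B
No rule fires across all 14 points.

none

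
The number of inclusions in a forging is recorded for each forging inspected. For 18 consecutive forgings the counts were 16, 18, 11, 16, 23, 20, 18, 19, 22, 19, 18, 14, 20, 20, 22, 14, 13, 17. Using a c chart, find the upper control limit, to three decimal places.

30.427

c̄ = (16 + 18 + 11 + 16 + 23 + 20 + 18 + 19 + 22 + 19 + 18 + 14 + 20 + 20 + 22 + 14 + 13 + 17) / 18 = 320 / 18 = 17.7778
UCL = c̄ + 3√c̄ = 17.7778 + 3 × √17.7778 = 17.7778 + 3 × 4.2164 = 30.4269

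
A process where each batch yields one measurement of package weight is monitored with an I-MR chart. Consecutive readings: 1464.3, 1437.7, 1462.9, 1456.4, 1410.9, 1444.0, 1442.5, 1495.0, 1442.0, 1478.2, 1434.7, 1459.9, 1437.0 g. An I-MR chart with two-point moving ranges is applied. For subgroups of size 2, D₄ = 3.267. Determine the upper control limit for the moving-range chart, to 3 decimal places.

Moving ranges: 26.6, 25.2, 6.5, 45.5, 33.1, 1.5, 52.5, 53.0, 36.2, 43.5, 25.2, 22.9; M̄R̄ = 371.7000 / 12 = 30.9750
UCL_MR = D₄·M̄R̄ = 3.267 × 30.9750 = 101.1953

101.195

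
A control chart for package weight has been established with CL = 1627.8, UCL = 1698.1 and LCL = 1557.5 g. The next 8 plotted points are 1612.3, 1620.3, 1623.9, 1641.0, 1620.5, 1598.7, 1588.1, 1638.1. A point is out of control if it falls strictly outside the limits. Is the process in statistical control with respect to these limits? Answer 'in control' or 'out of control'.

in control

All 8 points lie within [1557.5, 1698.1].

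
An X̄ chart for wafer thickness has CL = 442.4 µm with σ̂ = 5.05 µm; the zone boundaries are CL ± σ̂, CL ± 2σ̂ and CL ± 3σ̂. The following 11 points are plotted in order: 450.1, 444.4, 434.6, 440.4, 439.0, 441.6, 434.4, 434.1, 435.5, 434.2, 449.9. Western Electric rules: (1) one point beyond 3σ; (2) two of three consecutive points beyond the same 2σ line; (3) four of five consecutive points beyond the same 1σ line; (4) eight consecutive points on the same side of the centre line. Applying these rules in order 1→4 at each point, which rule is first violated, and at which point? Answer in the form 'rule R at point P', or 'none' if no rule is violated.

Zone of each point (C = within 1σ̂, B = 1σ̂–2σ̂, A = 2σ̂–3σ̂, * = beyond 3σ̂; sign = side of CL): 1:+B, 2:+C, 3:-B, 4:-C, 5:-C, 6:-C, 7:-B, 8:-B, 9:-B, 10:-B, 11:+B
Rule 3 (four of five consecutive points beyond the same 1σ limit) is satisfied at point 10.

rule 3 at point 10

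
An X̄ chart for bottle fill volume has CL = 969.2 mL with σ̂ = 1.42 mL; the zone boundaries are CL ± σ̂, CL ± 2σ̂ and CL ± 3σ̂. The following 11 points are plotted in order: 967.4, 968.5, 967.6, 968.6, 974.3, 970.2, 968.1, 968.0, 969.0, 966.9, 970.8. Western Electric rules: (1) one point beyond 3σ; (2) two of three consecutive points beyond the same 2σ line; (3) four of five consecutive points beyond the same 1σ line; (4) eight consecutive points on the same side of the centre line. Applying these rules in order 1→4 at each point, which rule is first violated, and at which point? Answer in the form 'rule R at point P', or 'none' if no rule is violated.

Zone of each point (C = within 1σ̂, B = 1σ̂–2σ̂, A = 2σ̂–3σ̂, * = beyond 3σ̂; sign = side of CL): 1:-B, 2:-C, 3:-B, 4:-C, 5:+*, 6:+C, 7:-C, 8:-C, 9:-C, 10:-B, 11:+B
Rule 1 (one point beyond the 3σ limits) is satisfied at point 5.

rule 1 at point 5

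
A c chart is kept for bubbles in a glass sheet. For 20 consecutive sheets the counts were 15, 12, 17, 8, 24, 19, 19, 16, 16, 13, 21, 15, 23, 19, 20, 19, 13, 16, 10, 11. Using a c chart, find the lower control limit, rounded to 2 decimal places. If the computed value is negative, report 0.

c̄ = (15 + 12 + 17 + 8 + 24 + 19 + 19 + 16 + 16 + 13 + 21 + 15 + 23 + 19 + 20 + 19 + 13 + 16 + 10 + 11) / 20 = 326 / 20 = 16.3000
LCL = c̄ − 3√c̄ = 16.3000 − 3 × 4.0373 = 4.1880

4.19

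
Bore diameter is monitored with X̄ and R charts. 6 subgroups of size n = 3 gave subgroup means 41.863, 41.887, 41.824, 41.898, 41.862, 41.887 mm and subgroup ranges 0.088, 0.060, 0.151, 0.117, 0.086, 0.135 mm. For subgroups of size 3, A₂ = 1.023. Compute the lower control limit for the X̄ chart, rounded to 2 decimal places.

X̄̄ = (41.863 + 41.887 + 41.824 + 41.898 + 41.862 + 41.887) / 6 = 251.2210 / 6 = 41.8702
R̄ = (0.088 + 0.060 + 0.151 + 0.117 + 0.086 + 0.135) / 6 = 0.6370 / 6 = 0.1062
LCL = X̄̄ − A₂·R̄ = 41.8702 − 1.023 × 0.1062 = 41.7616

41.76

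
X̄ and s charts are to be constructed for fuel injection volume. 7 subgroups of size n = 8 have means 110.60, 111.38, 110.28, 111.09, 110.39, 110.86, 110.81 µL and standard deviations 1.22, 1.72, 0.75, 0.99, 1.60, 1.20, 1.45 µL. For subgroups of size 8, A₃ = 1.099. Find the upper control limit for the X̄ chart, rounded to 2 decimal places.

X̄̄ = (110.60 + 111.38 + 110.28 + 111.09 + 110.39 + 110.86 + 110.81) / 7 = 110.7729
s̄ = (1.22 + 1.72 + 0.75 + 0.99 + 1.60 + 1.20 + 1.45) / 7 = 1.2757
UCL = X̄̄ + A₃·s̄ = 110.7729 + 1.099 × 1.2757 = 112.1749

112.17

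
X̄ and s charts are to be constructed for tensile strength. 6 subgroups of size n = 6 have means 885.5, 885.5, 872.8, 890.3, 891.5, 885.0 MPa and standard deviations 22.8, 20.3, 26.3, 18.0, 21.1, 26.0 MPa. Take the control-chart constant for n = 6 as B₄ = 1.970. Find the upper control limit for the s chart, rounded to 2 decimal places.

s̄ = (22.8 + 20.3 + 26.3 + 18.0 + 21.1 + 26.0) / 6 = 22.4167
UCL_s = B₄·s̄ = 1.970 × 22.4167 = 44.1608

44.16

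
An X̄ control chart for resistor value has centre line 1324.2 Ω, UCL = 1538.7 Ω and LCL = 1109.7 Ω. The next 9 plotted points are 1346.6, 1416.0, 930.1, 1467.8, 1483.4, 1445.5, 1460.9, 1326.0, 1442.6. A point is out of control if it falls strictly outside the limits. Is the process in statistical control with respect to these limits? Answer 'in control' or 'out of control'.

out of control

Compare each point to [1109.7, 1538.7]: sample 3 = 930.1 < LCL.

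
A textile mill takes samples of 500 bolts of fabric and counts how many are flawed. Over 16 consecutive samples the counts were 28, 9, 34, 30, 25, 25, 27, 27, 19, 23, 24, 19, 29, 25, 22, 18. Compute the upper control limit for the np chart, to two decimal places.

38.34

p̄ = Σdᵢ / (k·n) = 384 / (16 × 500) = 0.04800
UCL = np̄ + 3·√(np̄(1−p̄)) = 24.0000 + 3 × √(24.0000×0.95200) = 24.0000 + 3 × 4.7800 = 38.3399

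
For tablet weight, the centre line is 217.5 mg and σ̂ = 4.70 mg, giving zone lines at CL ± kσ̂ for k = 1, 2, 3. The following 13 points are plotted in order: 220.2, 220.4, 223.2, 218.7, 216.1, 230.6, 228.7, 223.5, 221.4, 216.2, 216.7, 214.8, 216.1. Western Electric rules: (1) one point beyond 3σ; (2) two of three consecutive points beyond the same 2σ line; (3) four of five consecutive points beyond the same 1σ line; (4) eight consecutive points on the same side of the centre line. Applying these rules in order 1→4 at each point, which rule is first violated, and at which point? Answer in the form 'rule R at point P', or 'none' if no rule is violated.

Zone of each point (C = within 1σ̂, B = 1σ̂–2σ̂, A = 2σ̂–3σ̂, * = beyond 3σ̂; sign = side of CL): 1:+C, 2:+C, 3:+B, 4:+C, 5:-C, 6:+A, 7:+A, 8:+B, 9:+C, 10:-C, 11:-C, 12:-C, 13:-C
Rule 2 (two of three consecutive points beyond the same 2σ limit) is satisfied at point 7.

rule 2 at point 7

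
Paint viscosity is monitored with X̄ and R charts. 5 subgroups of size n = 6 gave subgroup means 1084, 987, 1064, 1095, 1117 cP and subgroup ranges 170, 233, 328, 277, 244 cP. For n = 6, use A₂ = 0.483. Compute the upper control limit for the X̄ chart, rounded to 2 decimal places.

1190.34

X̄̄ = (1084 + 987 + 1064 + 1095 + 1117) / 5 = 5347.0000 / 5 = 1069.4000
R̄ = (170 + 233 + 328 + 277 + 244) / 5 = 1252.0000 / 5 = 250.4000
UCL = X̄̄ + A₂·R̄ = 1069.4000 + 0.483 × 250.4000 = 1190.3432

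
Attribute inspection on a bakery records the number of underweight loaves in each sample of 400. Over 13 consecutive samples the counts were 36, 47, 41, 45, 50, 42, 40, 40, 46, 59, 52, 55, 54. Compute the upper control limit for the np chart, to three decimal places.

65.958

p̄ = Σdᵢ / (k·n) = 607 / (13 × 400) = 0.11673
UCL = np̄ + 3·√(np̄(1−p̄)) = 46.6923 + 3 × √(46.6923×0.88327) = 46.6923 + 3 × 6.4220 = 65.9583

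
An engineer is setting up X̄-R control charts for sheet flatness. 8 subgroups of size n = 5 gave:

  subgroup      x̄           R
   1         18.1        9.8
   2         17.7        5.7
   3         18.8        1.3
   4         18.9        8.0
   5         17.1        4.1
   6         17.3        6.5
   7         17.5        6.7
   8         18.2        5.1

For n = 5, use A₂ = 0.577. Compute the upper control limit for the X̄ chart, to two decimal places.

X̄̄ = (18.1 + 17.7 + 18.8 + 18.9 + 17.1 + 17.3 + 17.5 + 18.2) / 8 = 143.6000 / 8 = 17.9500
R̄ = (9.8 + 5.7 + 1.3 + 8.0 + 4.1 + 6.5 + 6.7 + 5.1) / 8 = 47.2000 / 8 = 5.9000
UCL = X̄̄ + A₂·R̄ = 17.9500 + 0.577 × 5.9000 = 21.3543

21.35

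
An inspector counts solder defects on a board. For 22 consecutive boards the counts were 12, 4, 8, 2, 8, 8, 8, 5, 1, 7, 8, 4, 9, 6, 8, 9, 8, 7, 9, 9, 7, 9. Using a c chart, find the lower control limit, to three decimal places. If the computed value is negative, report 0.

c̄ = (12 + 4 + 8 + 2 + 8 + 8 + 8 + 5 + 1 + 7 + 8 + 4 + 9 + 6 + 8 + 9 + 8 + 7 + 9 + 9 + 7 + 9) / 22 = 156 / 22 = 7.0909
LCL = c̄ − 3√c̄ = 7.0909 − 3 × 2.6629 = -0.8977 → 0 (cannot be negative)

0.000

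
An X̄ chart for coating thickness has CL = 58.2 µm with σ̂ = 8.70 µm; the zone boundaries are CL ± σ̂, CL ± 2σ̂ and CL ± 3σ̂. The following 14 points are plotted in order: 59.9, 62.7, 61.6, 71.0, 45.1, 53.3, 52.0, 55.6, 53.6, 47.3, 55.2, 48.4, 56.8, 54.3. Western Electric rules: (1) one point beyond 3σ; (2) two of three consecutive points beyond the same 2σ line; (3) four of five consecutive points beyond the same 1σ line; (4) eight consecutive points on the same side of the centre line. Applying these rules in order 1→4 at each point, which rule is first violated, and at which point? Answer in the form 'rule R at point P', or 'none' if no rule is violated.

rule 4 at point 12

Zone of each point (C = within 1σ̂, B = 1σ̂–2σ̂, A = 2σ̂–3σ̂, * = beyond 3σ̂; sign = side of CL): 1:+C, 2:+C, 3:+C, 4:+B, 5:-B, 6:-C, 7:-C, 8:-C, 9:-C, 10:-B, 11:-C, 12:-B, 13:-C, 14:-C
Rule 4 (eight consecutive points on the same side of the centre line) is satisfied at point 12.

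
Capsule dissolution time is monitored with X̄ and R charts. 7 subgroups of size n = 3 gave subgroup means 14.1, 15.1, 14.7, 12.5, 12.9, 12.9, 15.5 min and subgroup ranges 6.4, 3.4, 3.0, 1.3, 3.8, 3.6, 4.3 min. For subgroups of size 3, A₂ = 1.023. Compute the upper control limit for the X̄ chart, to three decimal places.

X̄̄ = (14.1 + 15.1 + 14.7 + 12.5 + 12.9 + 12.9 + 15.5) / 7 = 97.7000 / 7 = 13.9571
R̄ = (6.4 + 3.4 + 3.0 + 1.3 + 3.8 + 3.6 + 4.3) / 7 = 25.8000 / 7 = 3.6857
UCL = X̄̄ + A₂·R̄ = 13.9571 + 1.023 × 3.6857 = 17.7276

17.728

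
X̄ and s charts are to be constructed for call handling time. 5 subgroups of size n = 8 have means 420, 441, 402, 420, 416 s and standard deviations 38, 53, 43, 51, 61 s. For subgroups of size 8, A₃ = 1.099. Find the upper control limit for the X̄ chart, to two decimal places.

X̄̄ = (420 + 441 + 402 + 420 + 416) / 5 = 419.8000
s̄ = (38 + 53 + 43 + 51 + 61) / 5 = 49.2000
UCL = X̄̄ + A₃·s̄ = 419.8000 + 1.099 × 49.2000 = 473.8708

473.87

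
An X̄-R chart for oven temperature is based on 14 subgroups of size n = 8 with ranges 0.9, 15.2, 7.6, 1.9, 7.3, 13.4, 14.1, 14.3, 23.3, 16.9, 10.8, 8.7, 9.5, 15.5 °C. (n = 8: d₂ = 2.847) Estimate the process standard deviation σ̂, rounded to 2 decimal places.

R̄ = (0.9 + 15.2 + 7.6 + 1.9 + 7.3 + 13.4 + 14.1 + 14.3 + 23.3 + 16.9 + 10.8 + 8.7 + 9.5 + 15.5) / 14 = 11.3857
σ̂ = R̄ / d₂ = 11.3857 / 2.847 = 3.9992

4.00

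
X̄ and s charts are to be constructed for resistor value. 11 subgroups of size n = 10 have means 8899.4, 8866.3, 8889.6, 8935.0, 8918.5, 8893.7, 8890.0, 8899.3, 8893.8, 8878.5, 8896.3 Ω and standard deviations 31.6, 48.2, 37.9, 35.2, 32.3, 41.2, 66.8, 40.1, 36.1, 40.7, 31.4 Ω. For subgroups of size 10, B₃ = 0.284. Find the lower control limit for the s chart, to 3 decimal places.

11.399

s̄ = (31.6 + 48.2 + 37.9 + 35.2 + 32.3 + 41.2 + 66.8 + 40.1 + 36.1 + 40.7 + 31.4) / 11 = 40.1364
LCL_s = B₃·s̄ = 0.284 × 40.1364 = 11.3987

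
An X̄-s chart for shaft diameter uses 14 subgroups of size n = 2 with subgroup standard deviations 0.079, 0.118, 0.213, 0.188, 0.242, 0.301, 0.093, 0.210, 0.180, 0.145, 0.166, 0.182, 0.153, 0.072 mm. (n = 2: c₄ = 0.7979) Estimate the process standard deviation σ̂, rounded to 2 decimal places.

0.21

s̄ = (0.079 + 0.118 + 0.213 + 0.188 + 0.242 + 0.301 + 0.093 + 0.210 + 0.180 + 0.145 + 0.166 + 0.182 + 0.153 + 0.072) / 14 = 0.1673
σ̂ = s̄ / c₄ = 0.1673 / 0.7979 = 0.2097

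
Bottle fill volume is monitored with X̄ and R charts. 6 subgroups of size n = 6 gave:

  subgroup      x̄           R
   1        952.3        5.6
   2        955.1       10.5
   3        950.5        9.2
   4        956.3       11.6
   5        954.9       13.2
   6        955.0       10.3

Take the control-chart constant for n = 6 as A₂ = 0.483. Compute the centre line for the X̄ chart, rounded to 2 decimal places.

954.02

X̄̄ = (952.3 + 955.1 + 950.5 + 956.3 + 954.9 + 955.0) / 6 = 5724.1000 / 6 = 954.0167
CL = X̄̄ = 954.0167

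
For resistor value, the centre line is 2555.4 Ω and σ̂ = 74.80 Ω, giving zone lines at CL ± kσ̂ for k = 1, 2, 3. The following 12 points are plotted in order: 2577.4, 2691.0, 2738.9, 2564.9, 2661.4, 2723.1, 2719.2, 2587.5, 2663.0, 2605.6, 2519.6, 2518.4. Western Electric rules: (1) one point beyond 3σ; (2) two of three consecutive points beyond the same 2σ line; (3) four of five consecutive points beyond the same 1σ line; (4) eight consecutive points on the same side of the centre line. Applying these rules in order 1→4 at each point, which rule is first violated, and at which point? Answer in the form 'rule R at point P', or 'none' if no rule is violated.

rule 3 at point 6

Zone of each point (C = within 1σ̂, B = 1σ̂–2σ̂, A = 2σ̂–3σ̂, * = beyond 3σ̂; sign = side of CL): 1:+C, 2:+B, 3:+A, 4:+C, 5:+B, 6:+A, 7:+A, 8:+C, 9:+B, 10:+C, 11:-C, 12:-C
Rule 3 (four of five consecutive points beyond the same 1σ limit) is satisfied at point 6.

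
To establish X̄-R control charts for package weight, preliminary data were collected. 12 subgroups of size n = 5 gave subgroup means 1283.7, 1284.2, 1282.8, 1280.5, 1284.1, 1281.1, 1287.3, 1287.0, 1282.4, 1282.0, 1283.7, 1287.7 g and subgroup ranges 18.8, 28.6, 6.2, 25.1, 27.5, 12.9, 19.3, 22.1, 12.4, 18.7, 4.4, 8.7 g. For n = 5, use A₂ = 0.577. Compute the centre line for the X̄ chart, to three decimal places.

X̄̄ = (1283.7 + 1284.2 + 1282.8 + 1280.5 + 1284.1 + 1281.1 + 1287.3 + 1287.0 + 1282.4 + 1282.0 + 1283.7 + 1287.7) / 12 = 15406.5000 / 12 = 1283.8750
CL = X̄̄ = 1283.8750

1283.875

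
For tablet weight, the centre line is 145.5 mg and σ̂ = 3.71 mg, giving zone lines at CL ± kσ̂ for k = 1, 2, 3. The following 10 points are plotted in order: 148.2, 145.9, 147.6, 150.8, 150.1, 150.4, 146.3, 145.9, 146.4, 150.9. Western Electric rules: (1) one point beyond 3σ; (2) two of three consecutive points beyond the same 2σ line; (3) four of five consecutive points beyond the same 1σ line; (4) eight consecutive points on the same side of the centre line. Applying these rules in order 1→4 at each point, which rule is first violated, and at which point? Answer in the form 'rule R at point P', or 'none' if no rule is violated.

rule 4 at point 8

Zone of each point (C = within 1σ̂, B = 1σ̂–2σ̂, A = 2σ̂–3σ̂, * = beyond 3σ̂; sign = side of CL): 1:+C, 2:+C, 3:+C, 4:+B, 5:+B, 6:+B, 7:+C, 8:+C, 9:+C, 10:+B
Rule 4 (eight consecutive points on the same side of the centre line) is satisfied at point 8.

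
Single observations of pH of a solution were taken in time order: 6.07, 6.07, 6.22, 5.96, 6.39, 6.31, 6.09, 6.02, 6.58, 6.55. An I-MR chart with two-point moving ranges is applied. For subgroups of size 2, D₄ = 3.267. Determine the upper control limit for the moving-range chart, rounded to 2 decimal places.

Moving ranges: 0.00, 0.15, 0.26, 0.43, 0.08, 0.22, 0.07, 0.56, 0.03; M̄R̄ = 1.8000 / 9 = 0.2000
UCL_MR = D₄·M̄R̄ = 3.267 × 0.2000 = 0.6534

0.65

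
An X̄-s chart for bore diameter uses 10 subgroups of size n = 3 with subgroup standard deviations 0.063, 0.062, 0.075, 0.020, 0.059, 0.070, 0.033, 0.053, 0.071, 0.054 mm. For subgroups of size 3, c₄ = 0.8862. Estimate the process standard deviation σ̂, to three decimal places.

s̄ = (0.063 + 0.062 + 0.075 + 0.020 + 0.059 + 0.070 + 0.033 + 0.053 + 0.071 + 0.054) / 10 = 0.0560
σ̂ = s̄ / c₄ = 0.0560 / 0.8862 = 0.0632

0.063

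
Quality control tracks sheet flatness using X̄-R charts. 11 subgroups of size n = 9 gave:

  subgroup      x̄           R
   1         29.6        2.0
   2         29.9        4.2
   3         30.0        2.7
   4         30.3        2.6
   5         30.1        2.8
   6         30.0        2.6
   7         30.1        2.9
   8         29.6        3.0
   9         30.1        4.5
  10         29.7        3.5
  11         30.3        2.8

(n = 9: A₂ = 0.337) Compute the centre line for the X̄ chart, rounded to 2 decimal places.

X̄̄ = (29.6 + 29.9 + 30.0 + 30.3 + 30.1 + 30.0 + 30.1 + 29.6 + 30.1 + 29.7 + 30.3) / 11 = 329.7000 / 11 = 29.9727
CL = X̄̄ = 29.9727

29.97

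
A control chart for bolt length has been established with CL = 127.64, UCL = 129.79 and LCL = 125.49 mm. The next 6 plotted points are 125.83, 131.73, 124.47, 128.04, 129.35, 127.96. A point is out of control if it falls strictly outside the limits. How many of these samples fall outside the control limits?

2

Compare each point to [125.49, 129.79]: sample 2 = 131.73 > UCL; sample 3 = 124.47 < LCL.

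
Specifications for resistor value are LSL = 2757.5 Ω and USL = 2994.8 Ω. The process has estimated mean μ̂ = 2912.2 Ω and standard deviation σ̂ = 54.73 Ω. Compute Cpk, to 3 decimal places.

0.503

Cpu = (USL − μ̂) / (3σ̂) = (2994.8 − 2912.2) / (3 × 54.73) = 0.5031; Cpl = (μ̂ − LSL) / (3σ̂) = (2912.2 − 2757.5) / (3 × 54.73) = 0.9422; Cpk = min(Cpu, Cpl) = 0.5031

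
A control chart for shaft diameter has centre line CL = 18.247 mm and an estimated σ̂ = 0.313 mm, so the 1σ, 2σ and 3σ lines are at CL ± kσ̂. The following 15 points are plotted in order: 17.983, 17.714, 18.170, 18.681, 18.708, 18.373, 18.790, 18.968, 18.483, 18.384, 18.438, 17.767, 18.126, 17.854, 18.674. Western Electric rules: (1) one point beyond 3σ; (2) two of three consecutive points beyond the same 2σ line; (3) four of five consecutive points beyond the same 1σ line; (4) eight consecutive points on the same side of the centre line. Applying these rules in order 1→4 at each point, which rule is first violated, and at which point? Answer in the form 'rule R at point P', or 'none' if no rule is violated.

Zone of each point (C = within 1σ̂, B = 1σ̂–2σ̂, A = 2σ̂–3σ̂, * = beyond 3σ̂; sign = side of CL): 1:-C, 2:-B, 3:-C, 4:+B, 5:+B, 6:+C, 7:+B, 8:+A, 9:+C, 10:+C, 11:+C, 12:-B, 13:-C, 14:-B, 15:+B
Rule 3 (four of five consecutive points beyond the same 1σ limit) is satisfied at point 8.

rule 3 at point 8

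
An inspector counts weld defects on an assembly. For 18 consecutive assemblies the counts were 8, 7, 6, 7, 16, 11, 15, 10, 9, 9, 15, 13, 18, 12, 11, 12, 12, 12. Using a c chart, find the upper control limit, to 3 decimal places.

c̄ = (8 + 7 + 6 + 7 + 16 + 11 + 15 + 10 + 9 + 9 + 15 + 13 + 18 + 12 + 11 + 12 + 12 + 12) / 18 = 203 / 18 = 11.2778
UCL = c̄ + 3√c̄ = 11.2778 + 3 × √11.2778 = 11.2778 + 3 × 3.3582 = 21.3525

21.352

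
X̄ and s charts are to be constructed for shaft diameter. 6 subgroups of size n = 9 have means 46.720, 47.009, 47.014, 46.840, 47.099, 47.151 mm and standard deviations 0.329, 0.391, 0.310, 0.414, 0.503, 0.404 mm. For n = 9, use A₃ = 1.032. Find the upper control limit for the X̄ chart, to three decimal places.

X̄̄ = (46.720 + 47.009 + 47.014 + 46.840 + 47.099 + 47.151) / 6 = 46.9722
s̄ = (0.329 + 0.391 + 0.310 + 0.414 + 0.503 + 0.404) / 6 = 0.3918
UCL = X̄̄ + A₃·s̄ = 46.9722 + 1.032 × 0.3918 = 47.3765

47.377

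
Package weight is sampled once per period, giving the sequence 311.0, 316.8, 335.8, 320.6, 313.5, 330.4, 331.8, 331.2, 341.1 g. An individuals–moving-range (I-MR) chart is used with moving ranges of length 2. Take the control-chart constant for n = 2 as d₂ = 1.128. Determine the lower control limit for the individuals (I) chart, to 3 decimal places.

X̄ = (311.0 + 316.8 + 335.8 + 320.6 + 313.5 + 330.4 + 331.8 + 331.2 + 341.1) / 9 = 325.8000
Moving ranges: 5.8, 19.0, 15.2, 7.1, 16.9, 1.4, 0.6, 9.9; M̄R̄ = 75.9000 / 8 = 9.4875
LCL = X̄ − 3·M̄R̄/d₂ = 325.8000 − 3 × 9.4875 / 1.128 = 300.5673

300.567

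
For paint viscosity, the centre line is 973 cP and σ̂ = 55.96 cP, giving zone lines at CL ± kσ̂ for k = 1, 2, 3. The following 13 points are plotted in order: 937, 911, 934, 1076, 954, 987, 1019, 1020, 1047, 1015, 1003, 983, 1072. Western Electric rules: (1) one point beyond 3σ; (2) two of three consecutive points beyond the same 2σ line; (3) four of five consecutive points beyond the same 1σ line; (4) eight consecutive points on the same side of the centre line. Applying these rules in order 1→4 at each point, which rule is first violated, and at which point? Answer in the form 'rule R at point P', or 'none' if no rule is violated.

rule 4 at point 13

Zone of each point (C = within 1σ̂, B = 1σ̂–2σ̂, A = 2σ̂–3σ̂, * = beyond 3σ̂; sign = side of CL): 1:-C, 2:-B, 3:-C, 4:+B, 5:-C, 6:+C, 7:+C, 8:+C, 9:+B, 10:+C, 11:+C, 12:+C, 13:+B
Rule 4 (eight consecutive points on the same side of the centre line) is satisfied at point 13.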